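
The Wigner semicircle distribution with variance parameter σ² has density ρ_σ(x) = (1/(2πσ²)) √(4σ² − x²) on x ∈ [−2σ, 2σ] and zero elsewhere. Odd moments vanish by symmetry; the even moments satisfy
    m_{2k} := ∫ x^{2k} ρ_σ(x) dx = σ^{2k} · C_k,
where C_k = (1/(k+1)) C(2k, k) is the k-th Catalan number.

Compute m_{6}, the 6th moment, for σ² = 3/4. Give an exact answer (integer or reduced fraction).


By the scaled semicircle moment identity, m_{2k} = σ^{2k} · C_k with k = 3.
C_3 = (1/(k+1)) · C(2k, k) = (1/4) · C(6, 3) = (1/4) · 20 = 5.
σ^{2k} = (σ²)^k = (3/4)^3 = 27/64.

Therefore m_{6} = σ^{6} · C_3 = (27/64) · 5 = 135/64.


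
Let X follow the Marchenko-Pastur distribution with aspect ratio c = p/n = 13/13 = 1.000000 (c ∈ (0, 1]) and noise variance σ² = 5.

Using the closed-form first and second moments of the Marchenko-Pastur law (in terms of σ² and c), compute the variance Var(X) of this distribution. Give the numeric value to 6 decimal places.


Recall the MP moments m_1 = E[X] = σ² and m_2 = E[X²] = σ⁴ (1 + c).
m_1 = E[X] = σ² = 5, so m_1² = 25.
m_2 = E[X²] = σ⁴ (1 + c) = 25 · (1 + 1.000000) = 25 · 2.000000 = 50.000000.
(Note m_2 − m_1² simplifies to c · σ⁴ = 1.000000 · 25.)

Var(X) = m_2 − m_1² = 50.000000 − 25 = 25.000000.


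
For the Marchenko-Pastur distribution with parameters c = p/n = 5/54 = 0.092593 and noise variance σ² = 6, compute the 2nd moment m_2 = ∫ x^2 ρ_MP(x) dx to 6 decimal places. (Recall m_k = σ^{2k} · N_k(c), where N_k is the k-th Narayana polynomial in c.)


E[X²] = σ⁴ (1 + c) (second MP moment). With σ² = 6 (so σ⁴ = 36) and c = 5/54 = 0.092593: E[X²] = 36 · (1 + 0.092593) = 36 · 1.092593.

So E[X^2] = 39.333333.


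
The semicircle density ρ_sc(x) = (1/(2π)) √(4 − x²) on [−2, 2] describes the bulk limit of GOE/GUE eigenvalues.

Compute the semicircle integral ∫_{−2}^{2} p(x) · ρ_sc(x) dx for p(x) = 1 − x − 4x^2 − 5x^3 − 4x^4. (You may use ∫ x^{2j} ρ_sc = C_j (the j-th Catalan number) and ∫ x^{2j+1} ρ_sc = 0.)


Write p(x) = Σ a_i x^i, split into monomials and integrate each against ρ_sc separately.
Using ∫ x^{2j} ρ_sc = C_j = (1/(j+1)) C(2j, j) (Catalan numbers) and ∫ x^{2j+1} ρ_sc = 0 (odd monomials vanish by symmetry):
  i = 0 (even): a_0 · C_{0} = 1 · 1 = 1
  i = 1 (odd): ∫ x^1 ρ_sc = 0 (vanishes)
  i = 2 (even): a_2 · C_{1} = -4 · 1 = -4
  i = 3 (odd): ∫ x^3 ρ_sc = 0 (vanishes)
  i = 4 (even): a_4 · C_{2} = -4 · 2 = -8

Summing the contributions: ∫_{−2}^{2} p(x) ρ_sc(x) dx = 1 + (-4) + (-8) = -11.


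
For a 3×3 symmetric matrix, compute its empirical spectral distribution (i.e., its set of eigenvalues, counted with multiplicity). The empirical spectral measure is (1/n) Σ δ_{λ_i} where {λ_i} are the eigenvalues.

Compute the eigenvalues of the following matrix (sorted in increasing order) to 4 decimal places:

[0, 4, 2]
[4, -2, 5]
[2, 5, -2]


Since M is real symmetric, all three eigenvalues are real; they are the roots of det(λI − M) = λ³ − (tr M) λ² + s λ − det M, where s is the sum of the principal 2×2 minors.
tr M = 0 + (-2) + (-2) = -4.
s = (0·(-2) − 4²) + (0·(-2) − 2²) + ((-2)·(-2) − 5²) = -16 + (-4) + (-21) = -41.
det M (expand along row 1) = 0·(-21) − 4·(-18) + 2·24 = 120.
Characteristic polynomial: λ³ + 4λ² − 41λ − 120 = 0.
Substitute λ = y + (tr M)/3 = y − 1.333333 to remove the quadratic term: y³ + p·y + q = 0 with p = s − (tr M)²/3 = -46.333333 and q = −2(tr M)³/27 + (tr M)·s/3 − det M = -60.592593.
Three real roots ⇒ use the trigonometric (Viète) form: r = 2√(−p/3) = 7.859884, φ = arccos(3q/(p·r)) = arccos(0.499150) = 1.048179 rad.
y_k = r·cos(φ/3 − 2πk/3) for k = 0, 1, 2 gives y = 7.384995, -1.362323, -6.022673.
λ_k = y_k − 1.333333 gives λ = 6.0517, -2.6957, -7.3560 (check: the sum is -4.0000 = tr M).

Eigenvalues sorted in increasing order: [-7.3560, -2.6957, 6.0517].


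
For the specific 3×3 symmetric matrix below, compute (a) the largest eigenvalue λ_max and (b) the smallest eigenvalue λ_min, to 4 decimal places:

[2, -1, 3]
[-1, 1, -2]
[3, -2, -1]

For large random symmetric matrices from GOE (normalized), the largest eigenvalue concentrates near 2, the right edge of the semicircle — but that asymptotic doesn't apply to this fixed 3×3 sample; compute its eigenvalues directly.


Since M is real symmetric, all three eigenvalues are real; they are the roots of det(λI − M) = λ³ − (tr M) λ² + s λ − det M, where s is the sum of the principal 2×2 minors.
tr M = 2 + 1 + (-1) = 2.
s = (2·1 − (-1)²) + (2·(-1) − 3²) + (1·(-1) − (-2)²) = 1 + (-11) + (-5) = -15.
det M (expand along row 1) = 2·(-5) − (-1)·7 + 3·(-1) = -6.
Characteristic polynomial: λ³ − 2λ² − 15λ + 6 = 0.
Substitute λ = y + (tr M)/3 = y + 0.666667 to remove the quadratic term: y³ + p·y + q = 0 with p = s − (tr M)²/3 = -16.333333 and q = −2(tr M)³/27 + (tr M)·s/3 − det M = -4.592593.
Three real roots ⇒ use the trigonometric (Viète) form: r = 2√(−p/3) = 4.666667, φ = arccos(3q/(p·r)) = arccos(0.180758) = 1.389039 rad.
y_k = r·cos(φ/3 − 2πk/3) for k = 0, 1, 2 gives y = 4.175317, -0.282560, -3.892757.
λ_k = y_k + 0.666667 gives λ = 4.8420, 0.3841, -3.2261 (check: the sum is 2.0000 = tr M).

Hence λ_max = 4.8420 and λ_min = -3.2261.


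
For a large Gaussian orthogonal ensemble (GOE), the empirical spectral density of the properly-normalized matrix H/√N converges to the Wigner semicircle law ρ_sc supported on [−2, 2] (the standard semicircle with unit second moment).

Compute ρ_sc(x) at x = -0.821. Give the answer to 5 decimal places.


ρ_sc(x) = (1/(2π)) √(4 − x²). With x = -0.821:
  4 − x² = 4 − (-0.821)² = 4 − 0.674041 = 3.325959.
  √(4 − x²) = 1.823721.
  1/(2π) = 0.159155.
  ρ_sc(-0.821) = 0.159155 · 1.823721 = 0.290254.

Rounded to 5 decimal places: ρ_sc(-0.821) ≈ 0.29025.


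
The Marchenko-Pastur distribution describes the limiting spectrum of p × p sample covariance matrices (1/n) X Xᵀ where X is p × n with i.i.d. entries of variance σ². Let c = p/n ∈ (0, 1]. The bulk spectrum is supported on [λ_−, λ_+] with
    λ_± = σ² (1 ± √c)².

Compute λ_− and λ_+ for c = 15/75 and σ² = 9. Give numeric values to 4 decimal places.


c = 15/75 = 0.200000; √c = 0.447214.
λ_− = σ² (1 − √c)² = 9 · (1 − 0.447214)² = 9 · (0.552786)² = 2.750155.
λ_+ = σ² (1 + √c)² = 9 · (1 + 0.447214)² = 9 · (1.447214)² = 18.849845.

Rounded to 4 decimal places: λ_− ≈ 2.7502, λ_+ ≈ 18.8498.


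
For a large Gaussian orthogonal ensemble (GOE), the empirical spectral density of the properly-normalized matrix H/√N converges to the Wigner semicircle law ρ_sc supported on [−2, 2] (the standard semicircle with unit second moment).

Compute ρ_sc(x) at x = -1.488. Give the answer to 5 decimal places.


ρ_sc(x) = (1/(2π)) √(4 − x²). With x = -1.488:
  4 − x² = 4 − (-1.488)² = 4 − 2.214144 = 1.785856.
  √(4 − x²) = 1.336359.
  1/(2π) = 0.159155.
  ρ_sc(-1.488) = 0.159155 · 1.336359 = 0.212688.

Rounded to 5 decimal places: ρ_sc(-1.488) ≈ 0.21269.


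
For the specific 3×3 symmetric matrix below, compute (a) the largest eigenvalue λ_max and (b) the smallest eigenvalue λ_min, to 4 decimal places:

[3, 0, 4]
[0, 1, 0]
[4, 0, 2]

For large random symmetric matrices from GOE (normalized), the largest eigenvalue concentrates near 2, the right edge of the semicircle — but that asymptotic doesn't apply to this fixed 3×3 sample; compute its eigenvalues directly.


Since M is real symmetric, all three eigenvalues are real; they are the roots of det(λI − M) = λ³ − (tr M) λ² + s λ − det M, where s is the sum of the principal 2×2 minors.
tr M = 3 + 1 + 2 = 6.
s = (3·1 − 0²) + (3·2 − 4²) + (1·2 − 0²) = 3 + (-10) + 2 = -5.
det M (expand along row 1) = 3·2 − 0·0 + 4·(-4) = -10.
Characteristic polynomial: λ³ − 6λ² − 5λ + 10 = 0.
Substitute λ = y + (tr M)/3 = y + 2.000000 to remove the quadratic term: y³ + p·y + q = 0 with p = s − (tr M)²/3 = -17.000000 and q = −2(tr M)³/27 + (tr M)·s/3 − det M = -16.000000.
Three real roots ⇒ use the trigonometric (Viète) form: r = 2√(−p/3) = 4.760952, φ = arccos(3q/(p·r)) = arccos(0.593060) = 0.935943 rad.
y_k = r·cos(φ/3 − 2πk/3) for k = 0, 1, 2 gives y = 4.531129, -1.000000, -3.531129.
λ_k = y_k + 2.000000 gives λ = 6.5311, 1.0000, -1.5311 (check: the sum is 6.0000 = tr M).

Hence λ_max = 6.5311 and λ_min = -1.5311.


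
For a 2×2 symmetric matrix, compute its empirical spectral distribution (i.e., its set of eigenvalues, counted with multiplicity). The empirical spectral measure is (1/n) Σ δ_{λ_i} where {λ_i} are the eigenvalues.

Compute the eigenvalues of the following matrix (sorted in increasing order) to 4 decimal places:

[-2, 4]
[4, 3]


Since M is real symmetric, both eigenvalues are real; they are the roots of det(λI − M) = λ² − (tr M) λ + det M.
tr M = -2 + 3 = 1.
det M = (-2)·3 − 4² = -6 − 16 = -22.
Characteristic polynomial: λ² − λ − 22 = 0.
Discriminant Δ = (tr M)² − 4·det M = 1 − (-88) = 89; √Δ = 9.433981.
λ = (tr M ± √Δ)/2 = (1 ± 9.433981)/2, giving (tr M − √Δ)/2 = -4.2170 and (tr M + √Δ)/2 = 5.2170.

Eigenvalues sorted in increasing order: [-4.2170, 5.2170].


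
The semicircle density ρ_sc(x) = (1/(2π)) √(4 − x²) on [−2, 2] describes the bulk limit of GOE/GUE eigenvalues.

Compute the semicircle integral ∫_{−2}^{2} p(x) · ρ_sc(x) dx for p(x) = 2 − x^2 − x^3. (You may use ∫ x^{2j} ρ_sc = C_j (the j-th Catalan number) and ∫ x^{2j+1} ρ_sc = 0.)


Write p(x) = Σ a_i x^i, split into monomials and integrate each against ρ_sc separately.
Using ∫ x^{2j} ρ_sc = C_j = (1/(j+1)) C(2j, j) (Catalan numbers) and ∫ x^{2j+1} ρ_sc = 0 (odd monomials vanish by symmetry):
  i = 0 (even): a_0 · C_{0} = 2 · 1 = 2
  i = 2 (even): a_2 · C_{1} = -1 · 1 = -1
  i = 3 (odd): ∫ x^3 ρ_sc = 0 (vanishes)

Summing the contributions: ∫_{−2}^{2} p(x) ρ_sc(x) dx = 2 + (-1) = 1.


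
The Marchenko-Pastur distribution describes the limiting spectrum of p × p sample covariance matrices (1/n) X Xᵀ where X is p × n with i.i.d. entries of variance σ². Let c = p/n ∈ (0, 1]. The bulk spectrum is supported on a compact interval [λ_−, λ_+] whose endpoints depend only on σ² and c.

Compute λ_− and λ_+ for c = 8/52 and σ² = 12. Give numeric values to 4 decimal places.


c = 8/52 = 0.153846; √c = 0.392232.
λ_− = σ² (1 − √c)² = 12 · (1 − 0.392232)² = 12 · (0.607768)² = 4.432579.
λ_+ = σ² (1 + √c)² = 12 · (1 + 0.392232)² = 12 · (1.392232)² = 23.259728.

Rounded to 4 decimal places: λ_− ≈ 4.4326, λ_+ ≈ 23.2597.


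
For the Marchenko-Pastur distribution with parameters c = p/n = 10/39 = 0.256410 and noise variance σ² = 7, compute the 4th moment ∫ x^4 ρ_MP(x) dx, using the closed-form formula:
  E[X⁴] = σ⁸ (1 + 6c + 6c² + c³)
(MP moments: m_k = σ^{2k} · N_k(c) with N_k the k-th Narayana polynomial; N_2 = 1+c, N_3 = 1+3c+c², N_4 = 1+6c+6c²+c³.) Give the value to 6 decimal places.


E[X⁴] = σ⁸ (1 + 6c + 6c² + c³) (fourth MP moment). With σ² = 7 (so σ⁸ = 2401) and c = 10/39 = 0.256410: E[X⁴] = 2401 · (1 + 6·0.256410 + 6·(0.256410)² + (0.256410)³) = 2401 · 2.949797.

So E[X^4] = 7082.462263.


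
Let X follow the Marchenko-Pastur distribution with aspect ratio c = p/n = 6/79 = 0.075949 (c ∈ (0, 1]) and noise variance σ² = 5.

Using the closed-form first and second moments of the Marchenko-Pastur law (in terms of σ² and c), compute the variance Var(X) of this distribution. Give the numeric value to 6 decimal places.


Recall the MP moments m_1 = E[X] = σ² and m_2 = E[X²] = σ⁴ (1 + c).
m_1 = E[X] = σ² = 5, so m_1² = 25.
m_2 = E[X²] = σ⁴ (1 + c) = 25 · (1 + 0.075949) = 25 · 1.075949 = 26.898734.
(Note m_2 − m_1² simplifies to c · σ⁴ = 0.075949 · 25.)

Var(X) = m_2 − m_1² = 26.898734 − 25 = 1.898734.


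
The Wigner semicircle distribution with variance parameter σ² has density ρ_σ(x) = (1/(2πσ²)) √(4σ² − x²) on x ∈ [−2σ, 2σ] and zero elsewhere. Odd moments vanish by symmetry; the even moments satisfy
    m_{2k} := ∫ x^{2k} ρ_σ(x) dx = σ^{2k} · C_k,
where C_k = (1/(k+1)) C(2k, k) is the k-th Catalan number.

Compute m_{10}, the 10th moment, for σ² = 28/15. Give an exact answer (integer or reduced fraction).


By the scaled semicircle moment identity, m_{2k} = σ^{2k} · C_k with k = 5.
C_5 = (1/(k+1)) · C(2k, k) = (1/6) · C(10, 5) = (1/6) · 252 = 42.
σ^{2k} = (σ²)^k = (28/15)^5 = 17210368/759375.

Therefore m_{10} = σ^{10} · C_5 = (17210368/759375) · 42 = 240945152/253125.


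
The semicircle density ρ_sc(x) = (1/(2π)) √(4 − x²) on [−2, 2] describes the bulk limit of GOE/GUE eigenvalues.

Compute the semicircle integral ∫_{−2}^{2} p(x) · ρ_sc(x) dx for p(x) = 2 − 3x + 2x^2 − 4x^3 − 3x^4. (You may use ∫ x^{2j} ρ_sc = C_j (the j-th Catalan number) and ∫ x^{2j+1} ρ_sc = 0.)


Write p(x) = Σ a_i x^i, split into monomials and integrate each against ρ_sc separately.
Using ∫ x^{2j} ρ_sc = C_j = (1/(j+1)) C(2j, j) (Catalan numbers) and ∫ x^{2j+1} ρ_sc = 0 (odd monomials vanish by symmetry):
  i = 0 (even): a_0 · C_{0} = 2 · 1 = 2
  i = 1 (odd): ∫ x^1 ρ_sc = 0 (vanishes)
  i = 2 (even): a_2 · C_{1} = 2 · 1 = 2
  i = 3 (odd): ∫ x^3 ρ_sc = 0 (vanishes)
  i = 4 (even): a_4 · C_{2} = -3 · 2 = -6

Summing the contributions: ∫_{−2}^{2} p(x) ρ_sc(x) dx = 2 + 2 + (-6) = -2.


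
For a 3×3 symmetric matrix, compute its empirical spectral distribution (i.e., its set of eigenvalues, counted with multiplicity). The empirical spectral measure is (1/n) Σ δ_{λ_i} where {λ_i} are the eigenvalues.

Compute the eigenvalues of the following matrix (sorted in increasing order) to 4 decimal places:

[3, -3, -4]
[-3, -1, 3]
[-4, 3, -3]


Since M is real symmetric, all three eigenvalues are real; they are the roots of det(λI − M) = λ³ − (tr M) λ² + s λ − det M, where s is the sum of the principal 2×2 minors.
tr M = 3 + (-1) + (-3) = -1.
s = (3·(-1) − (-3)²) + (3·(-3) − (-4)²) + ((-1)·(-3) − 3²) = -12 + (-25) + (-6) = -43.
det M (expand along row 1) = 3·(-6) − (-3)·21 + (-4)·(-13) = 97.
Characteristic polynomial: λ³ + λ² − 43λ − 97 = 0.
Substitute λ = y + (tr M)/3 = y − 0.333333 to remove the quadratic term: y³ + p·y + q = 0 with p = s − (tr M)²/3 = -43.333333 and q = −2(tr M)³/27 + (tr M)·s/3 − det M = -82.592593.
Three real roots ⇒ use the trigonometric (Viète) form: r = 2√(−p/3) = 7.601170, φ = arccos(3q/(p·r)) = arccos(0.752246) = 0.719332 rad.
y_k = r·cos(φ/3 − 2πk/3) for k = 0, 1, 2 gives y = 7.383707, -2.128526, -5.255180.
λ_k = y_k − 0.333333 gives λ = 7.0504, -2.4619, -5.5885 (check: the sum is -1.0000 = tr M).

Eigenvalues sorted in increasing order: [-5.5885, -2.4619, 7.0504].


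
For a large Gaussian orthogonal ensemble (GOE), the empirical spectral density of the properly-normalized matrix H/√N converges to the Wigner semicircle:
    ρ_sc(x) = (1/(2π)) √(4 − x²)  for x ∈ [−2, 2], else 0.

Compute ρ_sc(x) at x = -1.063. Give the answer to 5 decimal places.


ρ_sc(x) = (1/(2π)) √(4 − x²). With x = -1.063:
  4 − x² = 4 − (-1.063)² = 4 − 1.129969 = 2.870031.
  √(4 − x²) = 1.694117.
  1/(2π) = 0.159155.
  ρ_sc(-1.063) = 0.159155 · 1.694117 = 0.269627.

Rounded to 5 decimal places: ρ_sc(-1.063) ≈ 0.26963.


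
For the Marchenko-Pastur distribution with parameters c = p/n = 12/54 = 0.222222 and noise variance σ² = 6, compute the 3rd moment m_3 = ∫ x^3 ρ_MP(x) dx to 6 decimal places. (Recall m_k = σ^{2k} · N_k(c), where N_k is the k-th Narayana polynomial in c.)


E[X³] = σ⁶ (1 + 3c + c²) (third MP moment). With σ² = 6 (so σ⁶ = 216) and c = 12/54 = 0.222222: E[X³] = 216 · (1 + 3·0.222222 + (0.222222)²) = 216 · 1.716049.

So E[X^3] = 370.666667.


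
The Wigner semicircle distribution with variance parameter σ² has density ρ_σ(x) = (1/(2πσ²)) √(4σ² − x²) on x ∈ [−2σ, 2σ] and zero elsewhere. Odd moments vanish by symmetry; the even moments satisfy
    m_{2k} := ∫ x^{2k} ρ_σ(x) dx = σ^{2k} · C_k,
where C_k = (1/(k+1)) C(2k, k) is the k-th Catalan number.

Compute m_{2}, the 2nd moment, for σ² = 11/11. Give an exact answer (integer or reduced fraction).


By the scaled semicircle moment identity, m_{2k} = σ^{2k} · C_k with k = 1.
C_1 = (1/(k+1)) · C(2k, k) = (1/2) · C(2, 1) = (1/2) · 2 = 1.
σ^{2k} = (σ²)^k = (11/11)^1 = 1.

Therefore m_{2} = σ^{2} · C_1 = 1 · 1 = 1.


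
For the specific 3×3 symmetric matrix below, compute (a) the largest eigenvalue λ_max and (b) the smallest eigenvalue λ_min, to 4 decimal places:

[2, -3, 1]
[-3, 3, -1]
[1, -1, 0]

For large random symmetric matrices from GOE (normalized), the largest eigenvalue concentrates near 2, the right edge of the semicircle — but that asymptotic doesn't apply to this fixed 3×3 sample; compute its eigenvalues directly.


Since M is real symmetric, all three eigenvalues are real; they are the roots of det(λI − M) = λ³ − (tr M) λ² + s λ − det M, where s is the sum of the principal 2×2 minors.
tr M = 2 + 3 + 0 = 5.
s = (2·3 − (-3)²) + (2·0 − 1²) + (3·0 − (-1)²) = -3 + (-1) + (-1) = -5.
det M (expand along row 1) = 2·(-1) − (-3)·1 + 1·0 = 1.
Characteristic polynomial: λ³ − 5λ² − 5λ − 1 = 0.
Substitute λ = y + (tr M)/3 = y + 1.666667 to remove the quadratic term: y³ + p·y + q = 0 with p = s − (tr M)²/3 = -13.333333 and q = −2(tr M)³/27 + (tr M)·s/3 − det M = -18.592593.
Three real roots ⇒ use the trigonometric (Viète) form: r = 2√(−p/3) = 4.216370, φ = arccos(3q/(p·r)) = arccos(0.992165) = 0.125265 rad.
y_k = r·cos(φ/3 − 2πk/3) for k = 0, 1, 2 gives y = 4.212695, -1.953924, -2.258771.
λ_k = y_k + 1.666667 gives λ = 5.8794, -0.2873, -0.5921 (check: the sum is 5.0000 = tr M).

Hence λ_max = 5.8794 and λ_min = -0.5921.


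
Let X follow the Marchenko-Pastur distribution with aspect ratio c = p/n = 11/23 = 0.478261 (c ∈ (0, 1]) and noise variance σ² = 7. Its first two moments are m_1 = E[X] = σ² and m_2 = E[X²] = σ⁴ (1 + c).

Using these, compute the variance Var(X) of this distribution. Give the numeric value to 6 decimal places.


m_1 = E[X] = σ² = 7, so m_1² = 49.
m_2 = E[X²] = σ⁴ (1 + c) = 49 · (1 + 0.478261) = 49 · 1.478261 = 72.434783.
(Note m_2 − m_1² simplifies to c · σ⁴ = 0.478261 · 49.)

Var(X) = m_2 − m_1² = 72.434783 − 49 = 23.434783.


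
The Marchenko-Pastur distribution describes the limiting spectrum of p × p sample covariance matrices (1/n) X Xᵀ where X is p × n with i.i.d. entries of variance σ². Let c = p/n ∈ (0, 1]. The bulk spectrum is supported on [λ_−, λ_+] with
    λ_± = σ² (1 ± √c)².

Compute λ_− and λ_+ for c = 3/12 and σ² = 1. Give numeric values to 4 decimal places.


c = 3/12 = 0.250000; √c = 0.500000.
λ_− = σ² (1 − √c)² = 1 · (1 − 0.500000)² = 1 · (0.500000)² = 0.250000.
λ_+ = σ² (1 + √c)² = 1 · (1 + 0.500000)² = 1 · (1.500000)² = 2.250000.

Rounded to 4 decimal places: λ_− ≈ 0.2500, λ_+ ≈ 2.2500.


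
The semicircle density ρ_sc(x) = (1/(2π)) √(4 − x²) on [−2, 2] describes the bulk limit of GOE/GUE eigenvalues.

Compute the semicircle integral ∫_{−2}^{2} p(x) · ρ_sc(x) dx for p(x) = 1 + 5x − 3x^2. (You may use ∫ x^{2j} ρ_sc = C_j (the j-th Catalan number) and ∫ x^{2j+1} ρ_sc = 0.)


Write p(x) = Σ a_i x^i, split into monomials and integrate each against ρ_sc separately.
Using ∫ x^{2j} ρ_sc = C_j = (1/(j+1)) C(2j, j) (Catalan numbers) and ∫ x^{2j+1} ρ_sc = 0 (odd monomials vanish by symmetry):
  i = 0 (even): a_0 · C_{0} = 1 · 1 = 1
  i = 1 (odd): ∫ x^1 ρ_sc = 0 (vanishes)
  i = 2 (even): a_2 · C_{1} = -3 · 1 = -3

Summing the contributions: ∫_{−2}^{2} p(x) ρ_sc(x) dx = 1 + (-3) = -2.


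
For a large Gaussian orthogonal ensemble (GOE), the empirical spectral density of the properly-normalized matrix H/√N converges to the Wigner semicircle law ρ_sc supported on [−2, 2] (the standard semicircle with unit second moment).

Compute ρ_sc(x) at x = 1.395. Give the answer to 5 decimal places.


ρ_sc(x) = (1/(2π)) √(4 − x²). With x = 1.395:
  4 − x² = 4 − (1.395)² = 4 − 1.946025 = 2.053975.
  √(4 − x²) = 1.433170.
  1/(2π) = 0.159155.
  ρ_sc(1.395) = 0.159155 · 1.433170 = 0.228096.

Rounded to 5 decimal places: ρ_sc(1.395) ≈ 0.22810.


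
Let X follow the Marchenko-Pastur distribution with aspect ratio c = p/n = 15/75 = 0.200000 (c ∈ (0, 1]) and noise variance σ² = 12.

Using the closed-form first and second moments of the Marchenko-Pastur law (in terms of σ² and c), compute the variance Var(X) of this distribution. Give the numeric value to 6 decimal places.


Recall the MP moments m_1 = E[X] = σ² and m_2 = E[X²] = σ⁴ (1 + c).
m_1 = E[X] = σ² = 12, so m_1² = 144.
m_2 = E[X²] = σ⁴ (1 + c) = 144 · (1 + 0.200000) = 144 · 1.200000 = 172.800000.
(Note m_2 − m_1² simplifies to c · σ⁴ = 0.200000 · 144.)

Var(X) = m_2 − m_1² = 172.800000 − 144 = 28.800000.


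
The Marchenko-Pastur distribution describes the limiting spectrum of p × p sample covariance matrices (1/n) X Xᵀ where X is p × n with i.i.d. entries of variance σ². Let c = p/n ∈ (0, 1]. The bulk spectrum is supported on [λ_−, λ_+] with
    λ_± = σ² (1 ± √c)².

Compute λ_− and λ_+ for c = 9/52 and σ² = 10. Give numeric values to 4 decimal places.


c = 9/52 = 0.173077; √c = 0.416025.
λ_− = σ² (1 − √c)² = 10 · (1 − 0.416025)² = 10 · (0.583975)² = 3.410266.
λ_+ = σ² (1 + √c)² = 10 · (1 + 0.416025)² = 10 · (1.416025)² = 20.051272.

Rounded to 4 decimal places: λ_− ≈ 3.4103, λ_+ ≈ 20.0513.


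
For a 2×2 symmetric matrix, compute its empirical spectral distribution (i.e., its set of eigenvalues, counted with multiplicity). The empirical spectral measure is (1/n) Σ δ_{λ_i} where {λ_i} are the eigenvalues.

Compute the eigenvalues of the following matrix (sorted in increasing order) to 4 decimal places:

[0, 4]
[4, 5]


Since M is real symmetric, both eigenvalues are real; they are the roots of det(λI − M) = λ² − (tr M) λ + det M.
tr M = 0 + 5 = 5.
det M = 0·5 − 4² = 0 − 16 = -16.
Characteristic polynomial: λ² − 5λ − 16 = 0.
Discriminant Δ = (tr M)² − 4·det M = 25 − (-64) = 89; √Δ = 9.433981.
λ = (tr M ± √Δ)/2 = (5 ± 9.433981)/2, giving (tr M − √Δ)/2 = -2.2170 and (tr M + √Δ)/2 = 7.2170.

Eigenvalues sorted in increasing order: [-2.2170, 7.2170].


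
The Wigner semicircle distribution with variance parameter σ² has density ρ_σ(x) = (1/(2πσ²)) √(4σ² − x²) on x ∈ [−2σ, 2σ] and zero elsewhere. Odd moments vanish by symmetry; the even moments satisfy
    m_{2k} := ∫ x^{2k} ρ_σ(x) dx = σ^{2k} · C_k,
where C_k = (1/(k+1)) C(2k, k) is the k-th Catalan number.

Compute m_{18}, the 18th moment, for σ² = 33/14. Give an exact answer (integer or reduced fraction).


By the scaled semicircle moment identity, m_{2k} = σ^{2k} · C_k with k = 9.
C_9 = (1/(k+1)) · C(2k, k) = (1/10) · C(18, 9) = (1/10) · 48620 = 4862.
σ^{2k} = (σ²)^k = (33/14)^9 = 46411484401953/20661046784.

Therefore m_{18} = σ^{18} · C_9 = (46411484401953/20661046784) · 4862 = 112826318581147743/10330523392.


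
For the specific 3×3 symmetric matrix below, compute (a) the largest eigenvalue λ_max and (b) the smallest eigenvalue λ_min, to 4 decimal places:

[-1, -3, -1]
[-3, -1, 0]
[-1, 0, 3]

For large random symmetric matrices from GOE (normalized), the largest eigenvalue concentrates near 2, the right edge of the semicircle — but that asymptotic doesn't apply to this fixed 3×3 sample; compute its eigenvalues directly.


Since M is real symmetric, all three eigenvalues are real; they are the roots of det(λI − M) = λ³ − (tr M) λ² + s λ − det M, where s is the sum of the principal 2×2 minors.
tr M = -1 + (-1) + 3 = 1.
s = ((-1)·(-1) − (-3)²) + ((-1)·3 − (-1)²) + ((-1)·3 − 0²) = -8 + (-4) + (-3) = -15.
det M (expand along row 1) = (-1)·(-3) − (-3)·(-9) + (-1)·(-1) = -23.
Characteristic polynomial: λ³ − λ² − 15λ + 23 = 0.
Substitute λ = y + (tr M)/3 = y + 0.333333 to remove the quadratic term: y³ + p·y + q = 0 with p = s − (tr M)²/3 = -15.333333 and q = −2(tr M)³/27 + (tr M)·s/3 − det M = 17.925926.
Three real roots ⇒ use the trigonometric (Viète) form: r = 2√(−p/3) = 4.521553, φ = arccos(3q/(p·r)) = arccos(-0.775673) = 2.458577 rad.
y_k = r·cos(φ/3 − 2πk/3) for k = 0, 1, 2 gives y = 3.086267, 1.318605, -4.404872.
λ_k = y_k + 0.333333 gives λ = 3.4196, 1.6519, -4.0715 (check: the sum is 1.0000 = tr M).

Hence λ_max = 3.4196 and λ_min = -4.0715.


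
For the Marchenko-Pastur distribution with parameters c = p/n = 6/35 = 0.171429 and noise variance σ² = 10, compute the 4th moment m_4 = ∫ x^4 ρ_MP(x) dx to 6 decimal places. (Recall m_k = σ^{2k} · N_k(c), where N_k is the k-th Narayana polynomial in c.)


E[X⁴] = σ⁸ (1 + 6c + 6c² + c³) (fourth MP moment). With σ² = 10 (so σ⁸ = 10000) and c = 6/35 = 0.171429: E[X⁴] = 10000 · (1 + 6·0.171429 + 6·(0.171429)² + (0.171429)³) = 10000 · 2.209936.

So E[X^4] = 22099.358601.


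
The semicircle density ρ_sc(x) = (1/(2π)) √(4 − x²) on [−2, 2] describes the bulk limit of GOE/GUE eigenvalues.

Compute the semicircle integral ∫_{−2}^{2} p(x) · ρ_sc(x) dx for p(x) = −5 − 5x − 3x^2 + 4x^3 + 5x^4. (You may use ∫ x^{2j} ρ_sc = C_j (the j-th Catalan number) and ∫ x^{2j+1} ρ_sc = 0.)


Write p(x) = Σ a_i x^i, split into monomials and integrate each against ρ_sc separately.
Using ∫ x^{2j} ρ_sc = C_j = (1/(j+1)) C(2j, j) (Catalan numbers) and ∫ x^{2j+1} ρ_sc = 0 (odd monomials vanish by symmetry):
  i = 0 (even): a_0 · C_{0} = -5 · 1 = -5
  i = 1 (odd): ∫ x^1 ρ_sc = 0 (vanishes)
  i = 2 (even): a_2 · C_{1} = -3 · 1 = -3
  i = 3 (odd): ∫ x^3 ρ_sc = 0 (vanishes)
  i = 4 (even): a_4 · C_{2} = 5 · 2 = 10

Summing the contributions: ∫_{−2}^{2} p(x) ρ_sc(x) dx = (-5) + (-3) + 10 = 2.


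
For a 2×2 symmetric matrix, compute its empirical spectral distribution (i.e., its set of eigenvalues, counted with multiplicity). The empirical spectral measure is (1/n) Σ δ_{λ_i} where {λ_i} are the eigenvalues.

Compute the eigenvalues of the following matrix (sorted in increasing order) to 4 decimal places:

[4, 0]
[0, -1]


Since M is real symmetric, both eigenvalues are real; they are the roots of det(λI − M) = λ² − (tr M) λ + det M.
tr M = 4 + (-1) = 3.
det M = 4·(-1) − 0² = -4 − 0 = -4.
Characteristic polynomial: λ² − 3λ − 4 = 0.
Discriminant Δ = (tr M)² − 4·det M = 9 − (-16) = 25; √Δ = 5.000000.
λ = (tr M ± √Δ)/2 = (3 ± 5.000000)/2, giving (tr M − √Δ)/2 = -1.0000 and (tr M + √Δ)/2 = 4.0000.

Eigenvalues sorted in increasing order: [-1.0000, 4.0000].


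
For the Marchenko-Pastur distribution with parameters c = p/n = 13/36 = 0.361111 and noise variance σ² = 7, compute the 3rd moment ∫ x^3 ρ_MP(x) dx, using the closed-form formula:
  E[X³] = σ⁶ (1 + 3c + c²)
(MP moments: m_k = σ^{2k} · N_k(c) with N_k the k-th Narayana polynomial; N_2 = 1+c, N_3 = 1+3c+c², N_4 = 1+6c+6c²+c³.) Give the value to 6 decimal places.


E[X³] = σ⁶ (1 + 3c + c²) (third MP moment). With σ² = 7 (so σ⁶ = 343) and c = 13/36 = 0.361111: E[X³] = 343 · (1 + 3·0.361111 + (0.361111)²) = 343 · 2.213735.

So E[X^3] = 759.310957.


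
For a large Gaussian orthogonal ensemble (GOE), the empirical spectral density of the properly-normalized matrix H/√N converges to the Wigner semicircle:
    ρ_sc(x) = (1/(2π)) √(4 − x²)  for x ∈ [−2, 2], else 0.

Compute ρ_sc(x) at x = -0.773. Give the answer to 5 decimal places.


ρ_sc(x) = (1/(2π)) √(4 − x²). With x = -0.773:
  4 − x² = 4 − (-0.773)² = 4 − 0.597529 = 3.402471.
  √(4 − x²) = 1.844579.
  1/(2π) = 0.159155.
  ρ_sc(-0.773) = 0.159155 · 1.844579 = 0.293574.

Rounded to 5 decimal places: ρ_sc(-0.773) ≈ 0.29357.


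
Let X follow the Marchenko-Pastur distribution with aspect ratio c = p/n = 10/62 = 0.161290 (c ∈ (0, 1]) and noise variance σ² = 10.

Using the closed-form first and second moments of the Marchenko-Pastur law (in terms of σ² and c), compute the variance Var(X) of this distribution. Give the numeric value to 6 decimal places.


Recall the MP moments m_1 = E[X] = σ² and m_2 = E[X²] = σ⁴ (1 + c).
m_1 = E[X] = σ² = 10, so m_1² = 100.
m_2 = E[X²] = σ⁴ (1 + c) = 100 · (1 + 0.161290) = 100 · 1.161290 = 116.129032.
(Note m_2 − m_1² simplifies to c · σ⁴ = 0.161290 · 100.)

Var(X) = m_2 − m_1² = 116.129032 − 100 = 16.129032.


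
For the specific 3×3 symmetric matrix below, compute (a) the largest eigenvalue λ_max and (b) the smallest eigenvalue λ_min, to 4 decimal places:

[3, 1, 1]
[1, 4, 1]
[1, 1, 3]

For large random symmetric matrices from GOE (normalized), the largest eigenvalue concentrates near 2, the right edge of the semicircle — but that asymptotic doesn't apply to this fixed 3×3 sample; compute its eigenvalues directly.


Since M is real symmetric, all three eigenvalues are real; they are the roots of det(λI − M) = λ³ − (tr M) λ² + s λ − det M, where s is the sum of the principal 2×2 minors.
tr M = 3 + 4 + 3 = 10.
s = (3·4 − 1²) + (3·3 − 1²) + (4·3 − 1²) = 11 + 8 + 11 = 30.
det M (expand along row 1) = 3·11 − 1·2 + 1·(-3) = 28.
Characteristic polynomial: λ³ − 10λ² + 30λ − 28 = 0.
Substitute λ = y + (tr M)/3 = y + 3.333333 to remove the quadratic term: y³ + p·y + q = 0 with p = s − (tr M)²/3 = -3.333333 and q = −2(tr M)³/27 + (tr M)·s/3 − det M = -2.074074.
Three real roots ⇒ use the trigonometric (Viète) form: r = 2√(−p/3) = 2.108185, φ = arccos(3q/(p·r)) = arccos(0.885438) = 0.483361 rad.
y_k = r·cos(φ/3 − 2πk/3) for k = 0, 1, 2 gives y = 2.080880, -0.747547, -1.333333.
λ_k = y_k + 3.333333 gives λ = 5.4142, 2.5858, 2.0000 (check: the sum is 10.0000 = tr M).

Hence λ_max = 5.4142 and λ_min = 2.0000.


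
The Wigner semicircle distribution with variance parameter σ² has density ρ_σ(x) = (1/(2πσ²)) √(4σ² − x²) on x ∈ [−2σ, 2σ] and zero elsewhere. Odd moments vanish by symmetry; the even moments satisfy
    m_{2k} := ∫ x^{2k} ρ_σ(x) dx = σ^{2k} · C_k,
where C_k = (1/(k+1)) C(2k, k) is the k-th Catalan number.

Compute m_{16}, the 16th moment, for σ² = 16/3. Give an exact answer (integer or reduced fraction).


By the scaled semicircle moment identity, m_{2k} = σ^{2k} · C_k with k = 8.
C_8 = (1/(k+1)) · C(2k, k) = (1/9) · C(16, 8) = (1/9) · 12870 = 1430.
σ^{2k} = (σ²)^k = (16/3)^8 = 4294967296/6561.

Therefore m_{16} = σ^{16} · C_8 = (4294967296/6561) · 1430 = 6141803233280/6561.


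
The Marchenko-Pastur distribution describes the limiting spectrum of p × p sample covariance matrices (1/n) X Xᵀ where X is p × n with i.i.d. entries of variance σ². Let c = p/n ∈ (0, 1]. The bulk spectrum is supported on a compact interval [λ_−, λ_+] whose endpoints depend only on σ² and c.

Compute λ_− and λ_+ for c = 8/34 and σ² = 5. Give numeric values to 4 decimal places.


c = 8/34 = 0.235294; √c = 0.485071.
λ_− = σ² (1 − √c)² = 5 · (1 − 0.485071)² = 5 · (0.514929)² = 1.325758.
λ_+ = σ² (1 + √c)² = 5 · (1 + 0.485071)² = 5 · (1.485071)² = 11.027183.

Rounded to 4 decimal places: λ_− ≈ 1.3258, λ_+ ≈ 11.0272.


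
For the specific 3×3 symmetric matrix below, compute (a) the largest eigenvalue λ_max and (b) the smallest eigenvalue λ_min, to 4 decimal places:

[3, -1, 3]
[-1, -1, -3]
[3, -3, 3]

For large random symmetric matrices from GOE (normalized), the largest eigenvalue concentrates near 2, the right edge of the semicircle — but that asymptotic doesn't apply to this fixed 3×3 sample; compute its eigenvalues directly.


Since M is real symmetric, all three eigenvalues are real; they are the roots of det(λI − M) = λ³ − (tr M) λ² + s λ − det M, where s is the sum of the principal 2×2 minors.
tr M = 3 + (-1) + 3 = 5.
s = (3·(-1) − (-1)²) + (3·3 − 3²) + ((-1)·3 − (-3)²) = -4 + 0 + (-12) = -16.
det M (expand along row 1) = 3·(-12) − (-1)·6 + 3·6 = -12.
Characteristic polynomial: λ³ − 5λ² − 16λ + 12 = 0.
Substitute λ = y + (tr M)/3 = y + 1.666667 to remove the quadratic term: y³ + p·y + q = 0 with p = s − (tr M)²/3 = -24.333333 and q = −2(tr M)³/27 + (tr M)·s/3 − det M = -23.925926.
Three real roots ⇒ use the trigonometric (Viète) form: r = 2√(−p/3) = 5.696002, φ = arccos(3q/(p·r)) = arccos(0.517867) = 1.026441 rad.
y_k = r·cos(φ/3 − 2πk/3) for k = 0, 1, 2 gives y = 5.365842, -1.027888, -4.337954.
λ_k = y_k + 1.666667 gives λ = 7.0325, 0.6388, -2.6713 (check: the sum is 5.0000 = tr M).

Hence λ_max = 7.0325 and λ_min = -2.6713.


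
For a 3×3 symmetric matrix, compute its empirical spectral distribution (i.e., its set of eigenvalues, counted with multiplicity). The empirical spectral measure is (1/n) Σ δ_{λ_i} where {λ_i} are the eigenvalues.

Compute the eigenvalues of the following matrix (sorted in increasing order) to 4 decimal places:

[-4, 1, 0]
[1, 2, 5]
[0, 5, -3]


Since M is real symmetric, all three eigenvalues are real; they are the roots of det(λI − M) = λ³ − (tr M) λ² + s λ − det M, where s is the sum of the principal 2×2 minors.
tr M = -4 + 2 + (-3) = -5.
s = ((-4)·2 − 1²) + ((-4)·(-3) − 0²) + (2·(-3) − 5²) = -9 + 12 + (-31) = -28.
det M (expand along row 1) = (-4)·(-31) − 1·(-3) + 0·5 = 127.
Characteristic polynomial: λ³ + 5λ² − 28λ − 127 = 0.
Substitute λ = y + (tr M)/3 = y − 1.666667 to remove the quadratic term: y³ + p·y + q = 0 with p = s − (tr M)²/3 = -36.333333 and q = −2(tr M)³/27 + (tr M)·s/3 − det M = -71.074074.
Three real roots ⇒ use the trigonometric (Viète) form: r = 2√(−p/3) = 6.960204, φ = arccos(3q/(p·r)) = arccos(0.843151) = 0.567680 rad.
y_k = r·cos(φ/3 − 2πk/3) for k = 0, 1, 2 gives y = 6.835965, -2.284173, -4.551791.
λ_k = y_k − 1.666667 gives λ = 5.1693, -3.9508, -6.2185 (check: the sum is -5.0000 = tr M).

Eigenvalues sorted in increasing order: [-6.2185, -3.9508, 5.1693].


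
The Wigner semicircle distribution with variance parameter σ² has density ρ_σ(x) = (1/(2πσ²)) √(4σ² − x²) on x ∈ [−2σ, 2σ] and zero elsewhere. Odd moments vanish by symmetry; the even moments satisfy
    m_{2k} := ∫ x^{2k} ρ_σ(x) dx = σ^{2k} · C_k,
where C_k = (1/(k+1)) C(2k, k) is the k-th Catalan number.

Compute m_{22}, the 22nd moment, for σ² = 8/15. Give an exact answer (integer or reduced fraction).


By the scaled semicircle moment identity, m_{2k} = σ^{2k} · C_k with k = 11.
C_11 = (1/(k+1)) · C(2k, k) = (1/12) · C(22, 11) = (1/12) · 705432 = 58786.
σ^{2k} = (σ²)^k = (8/15)^11 = 8589934592/8649755859375.

Therefore m_{22} = σ^{22} · C_11 = (8589934592/8649755859375) · 58786 = 504967894925312/8649755859375.


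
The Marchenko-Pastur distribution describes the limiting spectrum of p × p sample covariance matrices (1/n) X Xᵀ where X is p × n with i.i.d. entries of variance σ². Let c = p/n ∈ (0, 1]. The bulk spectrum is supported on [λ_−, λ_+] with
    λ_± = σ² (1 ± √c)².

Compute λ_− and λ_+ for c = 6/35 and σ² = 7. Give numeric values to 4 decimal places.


c = 6/35 = 0.171429; √c = 0.414039.
λ_− = σ² (1 − √c)² = 7 · (1 − 0.414039)² = 7 · (0.585961)² = 2.403449.
λ_+ = σ² (1 + √c)² = 7 · (1 + 0.414039)² = 7 · (1.414039)² = 13.996551.

Rounded to 4 decimal places: λ_− ≈ 2.4034, λ_+ ≈ 13.9966.


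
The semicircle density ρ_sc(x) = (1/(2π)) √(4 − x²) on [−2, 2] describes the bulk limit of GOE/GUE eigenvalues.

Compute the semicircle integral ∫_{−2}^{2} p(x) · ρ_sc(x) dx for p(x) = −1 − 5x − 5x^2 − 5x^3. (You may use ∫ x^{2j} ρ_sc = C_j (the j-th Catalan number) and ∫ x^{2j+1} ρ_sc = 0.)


Write p(x) = Σ a_i x^i, split into monomials and integrate each against ρ_sc separately.
Using ∫ x^{2j} ρ_sc = C_j = (1/(j+1)) C(2j, j) (Catalan numbers) and ∫ x^{2j+1} ρ_sc = 0 (odd monomials vanish by symmetry):
  i = 0 (even): a_0 · C_{0} = -1 · 1 = -1
  i = 1 (odd): ∫ x^1 ρ_sc = 0 (vanishes)
  i = 2 (even): a_2 · C_{1} = -5 · 1 = -5
  i = 3 (odd): ∫ x^3 ρ_sc = 0 (vanishes)

Summing the contributions: ∫_{−2}^{2} p(x) ρ_sc(x) dx = (-1) + (-5) = -6.


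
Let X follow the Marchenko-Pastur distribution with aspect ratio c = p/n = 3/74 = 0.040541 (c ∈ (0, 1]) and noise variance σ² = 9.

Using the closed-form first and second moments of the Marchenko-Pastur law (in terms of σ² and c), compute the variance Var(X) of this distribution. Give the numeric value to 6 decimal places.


Recall the MP moments m_1 = E[X] = σ² and m_2 = E[X²] = σ⁴ (1 + c).
m_1 = E[X] = σ² = 9, so m_1² = 81.
m_2 = E[X²] = σ⁴ (1 + c) = 81 · (1 + 0.040541) = 81 · 1.040541 = 84.283784.
(Note m_2 − m_1² simplifies to c · σ⁴ = 0.040541 · 81.)

Var(X) = m_2 − m_1² = 84.283784 − 81 = 3.283784.


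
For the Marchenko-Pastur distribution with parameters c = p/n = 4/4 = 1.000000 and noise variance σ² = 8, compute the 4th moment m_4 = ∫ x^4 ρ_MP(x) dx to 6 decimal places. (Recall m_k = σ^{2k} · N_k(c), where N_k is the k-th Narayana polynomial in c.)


E[X⁴] = σ⁸ (1 + 6c + 6c² + c³) (fourth MP moment). With σ² = 8 (so σ⁸ = 4096) and c = 4/4 = 1.000000: E[X⁴] = 4096 · (1 + 6·1.000000 + 6·(1.000000)² + (1.000000)³) = 4096 · 14.000000.

So E[X^4] = 57344.000000.


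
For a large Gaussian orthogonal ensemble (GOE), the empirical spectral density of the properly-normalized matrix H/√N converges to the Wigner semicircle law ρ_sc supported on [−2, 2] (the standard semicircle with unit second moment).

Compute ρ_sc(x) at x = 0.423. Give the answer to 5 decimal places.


ρ_sc(x) = (1/(2π)) √(4 − x²). With x = 0.423:
  4 − x² = 4 − (0.423)² = 4 − 0.178929 = 3.821071.
  √(4 − x²) = 1.954756.
  1/(2π) = 0.159155.
  ρ_sc(0.423) = 0.159155 · 1.954756 = 0.311109.

Rounded to 5 decimal places: ρ_sc(0.423) ≈ 0.31111.


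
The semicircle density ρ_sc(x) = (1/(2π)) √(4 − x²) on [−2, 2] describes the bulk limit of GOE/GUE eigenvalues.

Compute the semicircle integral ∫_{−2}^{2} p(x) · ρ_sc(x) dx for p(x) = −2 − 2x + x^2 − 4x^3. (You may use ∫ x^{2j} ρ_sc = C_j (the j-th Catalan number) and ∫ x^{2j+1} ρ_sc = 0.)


Write p(x) = Σ a_i x^i, split into monomials and integrate each against ρ_sc separately.
Using ∫ x^{2j} ρ_sc = C_j = (1/(j+1)) C(2j, j) (Catalan numbers) and ∫ x^{2j+1} ρ_sc = 0 (odd monomials vanish by symmetry):
  i = 0 (even): a_0 · C_{0} = -2 · 1 = -2
  i = 1 (odd): ∫ x^1 ρ_sc = 0 (vanishes)
  i = 2 (even): a_2 · C_{1} = 1 · 1 = 1
  i = 3 (odd): ∫ x^3 ρ_sc = 0 (vanishes)

Summing the contributions: ∫_{−2}^{2} p(x) ρ_sc(x) dx = (-2) + 1 = -1.


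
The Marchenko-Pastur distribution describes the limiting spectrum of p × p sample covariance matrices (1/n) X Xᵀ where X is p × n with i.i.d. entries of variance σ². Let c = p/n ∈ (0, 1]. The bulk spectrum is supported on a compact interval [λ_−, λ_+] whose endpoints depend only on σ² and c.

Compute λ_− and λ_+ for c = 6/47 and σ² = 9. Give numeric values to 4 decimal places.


c = 6/47 = 0.127660; √c = 0.357295.
λ_− = σ² (1 − √c)² = 9 · (1 − 0.357295)² = 9 · (0.642705)² = 3.717630.
λ_+ = σ² (1 + √c)² = 9 · (1 + 0.357295)² = 9 · (1.357295)² = 16.580243.

Rounded to 4 decimal places: λ_− ≈ 3.7176, λ_+ ≈ 16.5802.


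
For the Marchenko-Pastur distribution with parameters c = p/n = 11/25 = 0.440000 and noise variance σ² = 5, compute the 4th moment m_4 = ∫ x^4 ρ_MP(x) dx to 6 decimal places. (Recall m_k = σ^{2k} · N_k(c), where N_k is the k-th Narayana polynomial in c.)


E[X⁴] = σ⁸ (1 + 6c + 6c² + c³) (fourth MP moment). With σ² = 5 (so σ⁸ = 625) and c = 11/25 = 0.440000: E[X⁴] = 625 · (1 + 6·0.440000 + 6·(0.440000)² + (0.440000)³) = 625 · 4.886784.

So E[X^4] = 3054.240000.
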